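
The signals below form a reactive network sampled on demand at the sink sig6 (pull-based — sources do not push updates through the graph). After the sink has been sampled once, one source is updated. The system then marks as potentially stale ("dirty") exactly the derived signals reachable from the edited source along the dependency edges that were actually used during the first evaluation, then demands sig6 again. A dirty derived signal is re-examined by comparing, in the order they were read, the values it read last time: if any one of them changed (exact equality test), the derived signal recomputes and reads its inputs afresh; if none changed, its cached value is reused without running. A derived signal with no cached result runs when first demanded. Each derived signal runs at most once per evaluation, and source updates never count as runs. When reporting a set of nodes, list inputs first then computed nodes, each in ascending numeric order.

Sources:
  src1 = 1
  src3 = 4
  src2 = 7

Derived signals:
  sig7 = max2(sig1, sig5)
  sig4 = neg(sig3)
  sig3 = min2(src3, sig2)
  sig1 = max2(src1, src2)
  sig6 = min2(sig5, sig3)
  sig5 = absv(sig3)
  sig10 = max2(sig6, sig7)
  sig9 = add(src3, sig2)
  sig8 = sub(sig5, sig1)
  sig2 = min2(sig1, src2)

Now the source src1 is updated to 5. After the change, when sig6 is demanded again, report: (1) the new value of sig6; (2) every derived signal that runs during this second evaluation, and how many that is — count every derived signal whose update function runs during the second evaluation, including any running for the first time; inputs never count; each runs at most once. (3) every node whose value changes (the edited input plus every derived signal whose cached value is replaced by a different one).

sig6 now evaluates to 4.
Run set: sig1 (1 run).
Changed values: src1.
The important point: sig1 recomputes to an identical value, and the output ends up unchanged.

Initial pass — values computed on the first demand:
  sig1 = max2(1, 7) = 7
  sig2 = min2(7, 7) = 7
  sig3 = min2(4, 7) = 4
  sig5 = absv(4) = 4
  sig6 = min2(4, 4) = 4

Second demand — change propagation:
  sig1: re-runs because src1 1->5; new result 7 (unchanged).
  sig2: re-examined; everything it read last time is the same (sig1 unchanged, src2 unchanged) — cache 7 kept, no run.
  sig3: re-examined; everything it read last time is the same (src3 unchanged, sig2 unchanged) — cache 4 kept, no run.
  sig5: re-examined; everything it read last time is the same (sig3 unchanged) — cache 4 kept, no run.
  sig6: re-examined; everything it read last time is the same (sig5 unchanged, sig3 unchanged) — cache 4 kept, no run.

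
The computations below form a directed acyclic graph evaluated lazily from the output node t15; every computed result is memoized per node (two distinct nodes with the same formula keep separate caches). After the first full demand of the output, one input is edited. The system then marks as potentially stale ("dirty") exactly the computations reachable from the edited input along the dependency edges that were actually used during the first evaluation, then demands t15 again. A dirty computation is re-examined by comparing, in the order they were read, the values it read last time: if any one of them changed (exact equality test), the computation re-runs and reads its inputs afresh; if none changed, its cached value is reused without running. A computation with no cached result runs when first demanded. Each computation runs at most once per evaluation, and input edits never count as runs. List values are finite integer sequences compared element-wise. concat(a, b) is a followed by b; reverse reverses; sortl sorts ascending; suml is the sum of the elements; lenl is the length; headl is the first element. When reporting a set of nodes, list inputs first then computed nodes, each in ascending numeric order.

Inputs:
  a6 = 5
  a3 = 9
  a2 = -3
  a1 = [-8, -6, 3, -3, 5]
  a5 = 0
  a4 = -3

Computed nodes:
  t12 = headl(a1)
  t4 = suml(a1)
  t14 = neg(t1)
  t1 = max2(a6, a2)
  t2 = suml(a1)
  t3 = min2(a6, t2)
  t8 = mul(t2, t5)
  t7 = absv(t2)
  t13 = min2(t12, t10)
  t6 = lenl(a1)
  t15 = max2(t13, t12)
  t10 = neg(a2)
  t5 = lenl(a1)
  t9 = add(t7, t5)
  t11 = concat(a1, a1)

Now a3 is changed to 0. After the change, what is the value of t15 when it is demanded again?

First demand of the output computes:
  t10 = neg(-3) = 3
  t12 = headl([-8, -6, 3, -3, 5]) = -8
  t13 = min2(-8, 3) = -8
  t15 = max2(-8, -8) = -8

After the edit, cleaning proceeds:
  no node depends on a3 at all; the second demand re-runs nothing.

Note the shortcut — nothing in the graph depends on a3 at all, so no recomputation happens.

Demanding t15 again yields -8.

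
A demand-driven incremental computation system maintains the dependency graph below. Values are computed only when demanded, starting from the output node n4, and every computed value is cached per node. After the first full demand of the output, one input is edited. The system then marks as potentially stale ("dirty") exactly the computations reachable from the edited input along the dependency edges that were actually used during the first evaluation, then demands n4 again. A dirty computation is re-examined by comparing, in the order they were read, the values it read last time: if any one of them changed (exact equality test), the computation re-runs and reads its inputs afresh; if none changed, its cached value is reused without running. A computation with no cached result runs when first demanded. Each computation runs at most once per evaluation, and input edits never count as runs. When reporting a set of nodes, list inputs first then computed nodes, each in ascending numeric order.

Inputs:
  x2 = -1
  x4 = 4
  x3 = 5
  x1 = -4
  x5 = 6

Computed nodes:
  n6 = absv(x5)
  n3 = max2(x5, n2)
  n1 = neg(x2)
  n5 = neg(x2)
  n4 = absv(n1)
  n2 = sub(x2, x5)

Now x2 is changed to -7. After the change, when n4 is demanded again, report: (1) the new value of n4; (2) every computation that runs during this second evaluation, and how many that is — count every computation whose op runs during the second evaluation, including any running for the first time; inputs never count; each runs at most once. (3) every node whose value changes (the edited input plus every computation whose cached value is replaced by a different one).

New value of n4: 7.
Computations that run: n1, n4 — 2 in total.
Values that change: x2, n1, n4.

First evaluation (everything demanded from the output):
  n1 = neg(-1) = 1
  n4 = absv(1) = 1

Propagation after the edit:
  n1: runs — x2 -1->-7; result 7.
  n4: runs — n1 1->7; result 7.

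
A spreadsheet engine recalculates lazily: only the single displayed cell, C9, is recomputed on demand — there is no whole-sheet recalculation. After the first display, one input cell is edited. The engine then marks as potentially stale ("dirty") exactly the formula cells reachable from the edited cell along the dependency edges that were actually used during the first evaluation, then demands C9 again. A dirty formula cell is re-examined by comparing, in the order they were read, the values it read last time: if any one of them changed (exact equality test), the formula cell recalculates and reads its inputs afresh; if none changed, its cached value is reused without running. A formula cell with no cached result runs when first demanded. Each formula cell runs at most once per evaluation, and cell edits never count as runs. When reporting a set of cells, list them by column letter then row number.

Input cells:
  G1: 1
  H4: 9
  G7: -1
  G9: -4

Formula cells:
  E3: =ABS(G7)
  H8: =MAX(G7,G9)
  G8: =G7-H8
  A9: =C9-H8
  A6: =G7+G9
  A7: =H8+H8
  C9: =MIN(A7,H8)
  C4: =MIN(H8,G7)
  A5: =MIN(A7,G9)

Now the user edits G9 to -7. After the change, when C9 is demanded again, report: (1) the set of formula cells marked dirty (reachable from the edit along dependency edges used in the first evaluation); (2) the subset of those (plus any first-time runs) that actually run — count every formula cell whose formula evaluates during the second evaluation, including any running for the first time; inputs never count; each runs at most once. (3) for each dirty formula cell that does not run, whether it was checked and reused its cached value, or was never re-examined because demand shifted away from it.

Marked dirty: A7, C9, H8.
Formula cells that run: H8 — 1 in total.
Checked but reused from cache: A7, C9.
Key observation: the change is absorbed at H8 — it re-runs but produces the same value, and the output's value is unchanged.

First evaluation (everything demanded from the output):
  H8 = MAX(-1, -4) = -1
  A7 = -1 + -1 = -2
  C9 = MIN(-2, -1) = -2

Propagation after the edit:
  H8: runs — G9 -4->-7; result -1 (same value as before).
  A7: checked — values it read are unchanged (H8 unchanged, H8 unchanged); reused cached -2 without running.
  C9: checked — values it read are unchanged (A7 unchanged, H8 unchanged); reused cached -2 without running.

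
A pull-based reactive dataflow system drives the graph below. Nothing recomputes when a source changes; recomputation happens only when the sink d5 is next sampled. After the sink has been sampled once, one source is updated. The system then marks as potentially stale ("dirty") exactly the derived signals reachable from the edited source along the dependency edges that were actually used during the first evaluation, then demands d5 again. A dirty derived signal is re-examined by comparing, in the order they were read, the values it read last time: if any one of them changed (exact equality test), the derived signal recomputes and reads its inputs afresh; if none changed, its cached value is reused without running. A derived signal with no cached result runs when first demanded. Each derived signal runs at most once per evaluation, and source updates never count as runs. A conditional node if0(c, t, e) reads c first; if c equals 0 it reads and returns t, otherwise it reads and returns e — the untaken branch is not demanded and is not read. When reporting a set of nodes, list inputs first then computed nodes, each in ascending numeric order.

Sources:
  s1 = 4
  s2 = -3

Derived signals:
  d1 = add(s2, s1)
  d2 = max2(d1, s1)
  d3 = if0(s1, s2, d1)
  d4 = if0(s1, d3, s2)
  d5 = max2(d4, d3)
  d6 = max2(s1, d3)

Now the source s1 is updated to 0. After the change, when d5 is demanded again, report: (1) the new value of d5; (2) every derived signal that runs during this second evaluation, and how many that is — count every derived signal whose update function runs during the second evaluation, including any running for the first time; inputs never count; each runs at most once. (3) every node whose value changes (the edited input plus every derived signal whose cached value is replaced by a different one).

First evaluation (everything demanded from the output):
  d1 = add(-3, 4) = 1
  d3 = if0(s1=4 -> else branch d1) = 1
  d4 = if0(s1=4 -> else branch s2) = -3
  d5 = max2(-3, 1) = 1

Propagation after the edit:
  d1: marked dirty but never re-examined — demand shifted away from it.
  d3: runs — s1 4->0; result -3.
  d4: runs — s1 4->0; result -3 (same value as before).
  d5: runs — d3 1->-3; result -3.

Key observation: a condition flipped, so demand moved to the other branch — d1 is never re-examined.

New value of d5: -3.
Derived signals that run: d3, d4, d5 — 3 in total.
Values that change: s1, d3, d5.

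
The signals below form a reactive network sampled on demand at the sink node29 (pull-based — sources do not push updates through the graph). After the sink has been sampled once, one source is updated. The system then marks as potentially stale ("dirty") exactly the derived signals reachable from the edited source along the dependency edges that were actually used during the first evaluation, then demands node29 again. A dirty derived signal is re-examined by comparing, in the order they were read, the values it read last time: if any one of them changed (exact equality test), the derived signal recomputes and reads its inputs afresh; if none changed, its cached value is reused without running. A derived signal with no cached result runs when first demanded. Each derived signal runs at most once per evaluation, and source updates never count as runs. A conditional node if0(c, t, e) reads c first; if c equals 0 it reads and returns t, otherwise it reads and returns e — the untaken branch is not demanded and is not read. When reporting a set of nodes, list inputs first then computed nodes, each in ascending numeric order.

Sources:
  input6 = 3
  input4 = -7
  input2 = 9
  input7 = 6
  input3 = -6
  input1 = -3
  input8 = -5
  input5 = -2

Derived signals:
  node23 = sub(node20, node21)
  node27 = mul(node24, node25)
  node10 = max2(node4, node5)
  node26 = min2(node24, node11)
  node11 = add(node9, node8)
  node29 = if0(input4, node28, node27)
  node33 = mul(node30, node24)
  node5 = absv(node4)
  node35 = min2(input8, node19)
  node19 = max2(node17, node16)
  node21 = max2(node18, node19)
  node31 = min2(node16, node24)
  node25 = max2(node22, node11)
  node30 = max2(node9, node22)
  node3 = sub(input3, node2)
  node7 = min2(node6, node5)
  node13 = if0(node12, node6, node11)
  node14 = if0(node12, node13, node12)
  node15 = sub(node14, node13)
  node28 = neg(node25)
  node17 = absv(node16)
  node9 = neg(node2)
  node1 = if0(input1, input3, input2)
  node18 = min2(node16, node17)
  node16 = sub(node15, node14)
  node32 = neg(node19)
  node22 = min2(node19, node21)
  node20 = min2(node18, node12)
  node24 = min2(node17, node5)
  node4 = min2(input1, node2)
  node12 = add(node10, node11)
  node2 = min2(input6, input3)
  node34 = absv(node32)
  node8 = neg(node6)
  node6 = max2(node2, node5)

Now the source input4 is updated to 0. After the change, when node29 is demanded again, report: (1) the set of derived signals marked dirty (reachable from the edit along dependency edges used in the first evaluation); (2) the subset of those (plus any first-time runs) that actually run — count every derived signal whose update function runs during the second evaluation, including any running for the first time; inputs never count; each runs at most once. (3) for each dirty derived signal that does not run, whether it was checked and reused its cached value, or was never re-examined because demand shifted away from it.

Initial pass — values computed on the first demand:
  node2 = min2(3, -6) = -6
  node4 = min2(-3, -6) = -6
  node5 = absv(-6) = 6
  node6 = max2(-6, 6) = 6
  node8 = neg(6) = -6
  node9 = neg(-6) = 6
  node10 = max2(-6, 6) = 6
  node11 = add(6, -6) = 0
  node12 = add(6, 0) = 6
  node13 = if0(node12=6 -> else branch node11) = 0
  node14 = if0(node12=6 -> else branch node12) = 6
  node15 = sub(6, 0) = 6
  node16 = sub(6, 6) = 0
  node17 = absv(0) = 0
  node18 = min2(0, 0) = 0
  node19 = max2(0, 0) = 0
  node21 = max2(0, 0) = 0
  node22 = min2(0, 0) = 0
  node24 = min2(0, 6) = 0
  node25 = max2(0, 0) = 0
  node27 = mul(0, 0) = 0
  node29 = if0(input4=-7 -> else branch node27) = 0

Second demand — change propagation:
  node28: newly demanded (no cache) — executes and yields 0.
  node29: re-runs because input4 -7->0; new result 0 (unchanged).

The important point: the flipped condition pulls in fresh nodes; node28 runs for the first time.

Dirty set: node29.
Run set: node28, node29 (2 run).
All dirty derived signals ended up running.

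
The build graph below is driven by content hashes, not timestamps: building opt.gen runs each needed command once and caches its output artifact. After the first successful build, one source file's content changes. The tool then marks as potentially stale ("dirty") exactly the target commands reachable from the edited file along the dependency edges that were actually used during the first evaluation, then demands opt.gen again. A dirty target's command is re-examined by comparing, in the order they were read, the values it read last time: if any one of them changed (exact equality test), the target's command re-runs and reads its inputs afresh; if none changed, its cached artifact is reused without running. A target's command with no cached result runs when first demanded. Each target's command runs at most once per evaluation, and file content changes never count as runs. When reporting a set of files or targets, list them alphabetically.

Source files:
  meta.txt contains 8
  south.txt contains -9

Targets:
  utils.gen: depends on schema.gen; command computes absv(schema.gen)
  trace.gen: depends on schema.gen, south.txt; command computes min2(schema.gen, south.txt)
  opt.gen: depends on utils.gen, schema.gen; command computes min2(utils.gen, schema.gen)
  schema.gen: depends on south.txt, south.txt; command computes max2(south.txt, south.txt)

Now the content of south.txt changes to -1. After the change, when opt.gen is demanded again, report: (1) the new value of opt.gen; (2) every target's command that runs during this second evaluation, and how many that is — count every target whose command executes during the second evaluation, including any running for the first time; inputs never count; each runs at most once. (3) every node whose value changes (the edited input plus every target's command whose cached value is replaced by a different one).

opt.gen now evaluates to -1.
Run set: opt.gen, schema.gen, utils.gen (3 run).
Changed values: opt.gen, schema.gen, south.txt, utils.gen.

Initial pass — values computed on the first demand:
  schema.gen = max2(-9, -9) = -9
  utils.gen = absv(-9) = 9
  opt.gen = min2(9, -9) = -9

Second demand — change propagation:
  schema.gen: re-runs because south.txt -9->-1; south.txt -9->-1; new result -1.
  utils.gen: re-runs because schema.gen -9->-1; new result 1.
  opt.gen: re-runs because utils.gen 9->1; schema.gen -9->-1; new result -1.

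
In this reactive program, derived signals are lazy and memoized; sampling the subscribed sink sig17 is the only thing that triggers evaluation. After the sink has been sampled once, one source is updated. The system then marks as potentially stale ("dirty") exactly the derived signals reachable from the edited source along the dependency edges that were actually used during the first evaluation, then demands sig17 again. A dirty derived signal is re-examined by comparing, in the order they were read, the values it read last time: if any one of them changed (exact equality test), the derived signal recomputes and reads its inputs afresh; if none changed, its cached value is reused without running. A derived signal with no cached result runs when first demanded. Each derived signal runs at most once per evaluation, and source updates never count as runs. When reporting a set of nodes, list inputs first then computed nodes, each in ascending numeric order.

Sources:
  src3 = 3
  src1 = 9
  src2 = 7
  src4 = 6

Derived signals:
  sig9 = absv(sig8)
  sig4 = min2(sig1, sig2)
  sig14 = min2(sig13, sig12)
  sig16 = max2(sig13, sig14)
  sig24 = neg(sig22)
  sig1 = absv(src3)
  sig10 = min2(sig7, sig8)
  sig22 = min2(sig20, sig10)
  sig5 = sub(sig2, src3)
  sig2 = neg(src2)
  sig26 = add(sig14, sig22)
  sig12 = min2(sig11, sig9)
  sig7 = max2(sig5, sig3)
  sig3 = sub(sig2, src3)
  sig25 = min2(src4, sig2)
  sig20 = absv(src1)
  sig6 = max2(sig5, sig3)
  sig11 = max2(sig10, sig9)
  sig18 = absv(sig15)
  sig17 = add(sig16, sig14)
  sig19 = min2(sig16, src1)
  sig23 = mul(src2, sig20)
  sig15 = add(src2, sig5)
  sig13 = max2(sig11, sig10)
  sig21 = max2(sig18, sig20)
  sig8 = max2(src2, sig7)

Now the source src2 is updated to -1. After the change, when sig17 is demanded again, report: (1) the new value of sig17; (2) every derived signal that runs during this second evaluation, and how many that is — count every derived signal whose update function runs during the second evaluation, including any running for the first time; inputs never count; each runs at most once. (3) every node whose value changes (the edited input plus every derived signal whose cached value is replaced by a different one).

First demand of the output computes:
  sig2 = neg(7) = -7
  sig3 = sub(-7, 3) = -10
  sig5 = sub(-7, 3) = -10
  sig7 = max2(-10, -10) = -10
  sig8 = max2(7, -10) = 7
  sig9 = absv(7) = 7
  sig10 = min2(-10, 7) = -10
  sig11 = max2(-10, 7) = 7
  sig12 = min2(7, 7) = 7
  sig13 = max2(7, -10) = 7
  sig14 = min2(7, 7) = 7
  sig16 = max2(7, 7) = 7
  sig17 = add(7, 7) = 14

After the edit, cleaning proceeds:
  sig2: a read changed (src2 7->-1) — executes, giving 1.
  sig3: a read changed (sig2 -7->1) — executes, giving -2.
  sig5: a read changed (sig2 -7->1) — executes, giving -2.
  sig7: a read changed (sig5 -10->-2; sig3 -10->-2) — executes, giving -2.
  sig8: a read changed (src2 7->-1; sig7 -10->-2) — executes, giving -1.
  sig9: a read changed (sig8 7->-1) — executes, giving 1.
  sig10: a read changed (sig7 -10->-2; sig8 7->-1) — executes, giving -2.
  sig11: a read changed (sig10 -10->-2; sig9 7->1) — executes, giving 1.
  sig12: a read changed (sig11 7->1; sig9 7->1) — executes, giving 1.
  sig13: a read changed (sig11 7->1; sig10 -10->-2) — executes, giving 1.
  sig14: a read changed (sig13 7->1; sig12 7->1) — executes, giving 1.
  sig16: a read changed (sig13 7->1; sig14 7->1) — executes, giving 1.
  sig17: a read changed (sig16 7->1; sig14 7->1) — executes, giving 2.

Demanding sig17 again yields 2.
13 derived signals run: sig2, sig3, sig5, sig7, sig8, sig9, sig10, sig11, sig12, sig13, sig14, sig16, sig17.
The nodes whose values change: src2, sig2, sig3, sig5, sig7, sig8, sig9, sig10, sig11, sig12, sig13, sig14, sig16, sig17.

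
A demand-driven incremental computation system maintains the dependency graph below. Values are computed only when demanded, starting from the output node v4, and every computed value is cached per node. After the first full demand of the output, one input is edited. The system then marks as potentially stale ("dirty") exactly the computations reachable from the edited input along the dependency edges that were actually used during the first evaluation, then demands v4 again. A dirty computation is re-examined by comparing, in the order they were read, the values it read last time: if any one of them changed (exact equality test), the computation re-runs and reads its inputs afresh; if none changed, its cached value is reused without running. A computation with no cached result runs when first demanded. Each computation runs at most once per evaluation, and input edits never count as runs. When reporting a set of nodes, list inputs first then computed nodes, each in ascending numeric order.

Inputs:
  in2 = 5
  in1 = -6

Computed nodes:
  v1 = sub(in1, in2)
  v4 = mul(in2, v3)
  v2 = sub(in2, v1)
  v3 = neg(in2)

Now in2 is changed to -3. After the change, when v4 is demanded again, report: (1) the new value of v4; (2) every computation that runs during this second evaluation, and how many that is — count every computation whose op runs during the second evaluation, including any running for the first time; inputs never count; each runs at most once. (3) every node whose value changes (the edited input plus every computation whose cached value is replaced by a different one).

First evaluation (everything demanded from the output):
  v3 = neg(5) = -5
  v4 = mul(5, -5) = -25

Propagation after the edit:
  v3: runs — in2 5->-3; result 3.
  v4: runs — in2 5->-3; v3 -5->3; result -9.

New value of v4: -9.
Computations that run: v3, v4 — 2 in total.
Values that change: in2, v3, v4.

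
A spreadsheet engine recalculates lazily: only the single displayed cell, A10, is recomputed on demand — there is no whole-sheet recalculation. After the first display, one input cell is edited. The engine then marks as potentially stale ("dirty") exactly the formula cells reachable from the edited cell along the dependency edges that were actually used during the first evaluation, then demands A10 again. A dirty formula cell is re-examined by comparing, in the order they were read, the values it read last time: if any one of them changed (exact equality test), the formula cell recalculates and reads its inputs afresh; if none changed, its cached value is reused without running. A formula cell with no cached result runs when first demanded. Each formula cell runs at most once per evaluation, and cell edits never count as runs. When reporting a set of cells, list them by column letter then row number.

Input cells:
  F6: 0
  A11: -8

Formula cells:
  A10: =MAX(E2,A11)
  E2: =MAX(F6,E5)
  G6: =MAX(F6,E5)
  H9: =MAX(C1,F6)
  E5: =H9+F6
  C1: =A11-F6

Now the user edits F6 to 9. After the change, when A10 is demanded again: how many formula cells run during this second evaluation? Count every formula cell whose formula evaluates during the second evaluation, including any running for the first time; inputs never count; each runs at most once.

First evaluation (everything demanded from the output):
  C1 = -8 - 0 = -8
  H9 = MAX(-8, 0) = 0
  E5 = 0 + 0 = 0
  E2 = MAX(0, 0) = 0
  A10 = MAX(0, -8) = 0

Propagation after the edit:
  C1: runs — F6 0->9; result -17.
  H9: runs — C1 -8->-17; F6 0->9; result 9.
  E5: runs — H9 0->9; F6 0->9; result 18.
  E2: runs — F6 0->9; E5 0->18; result 18.
  A10: runs — E2 0->18; result 18.

Formula cells that run: A10, C1, E2, E5, H9 — 5 in total.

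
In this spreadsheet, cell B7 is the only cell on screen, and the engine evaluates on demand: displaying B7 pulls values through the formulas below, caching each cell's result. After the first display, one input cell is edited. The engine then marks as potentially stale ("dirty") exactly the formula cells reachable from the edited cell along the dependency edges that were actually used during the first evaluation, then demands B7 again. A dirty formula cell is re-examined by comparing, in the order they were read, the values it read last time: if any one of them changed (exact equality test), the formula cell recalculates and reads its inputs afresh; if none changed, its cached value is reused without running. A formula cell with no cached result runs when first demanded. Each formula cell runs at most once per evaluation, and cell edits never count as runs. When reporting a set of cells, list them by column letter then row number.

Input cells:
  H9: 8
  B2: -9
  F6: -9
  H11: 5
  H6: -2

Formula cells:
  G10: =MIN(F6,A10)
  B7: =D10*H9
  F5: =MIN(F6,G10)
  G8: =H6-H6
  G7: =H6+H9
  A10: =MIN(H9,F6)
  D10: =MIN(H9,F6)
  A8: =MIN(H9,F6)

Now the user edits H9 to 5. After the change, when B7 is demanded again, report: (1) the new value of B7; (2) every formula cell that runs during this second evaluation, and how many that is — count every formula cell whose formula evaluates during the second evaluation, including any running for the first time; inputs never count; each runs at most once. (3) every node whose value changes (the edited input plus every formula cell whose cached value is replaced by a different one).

B7 now evaluates to -45.
Run set: B7, D10 (2 run).
Changed values: B7, H9.

Initial pass — values computed on the first demand:
  D10 = MIN(8, -9) = -9
  B7 = -9 * 8 = -72

Second demand — change propagation:
  D10: re-runs because H9 8->5; new result -9 (unchanged).
  B7: re-runs because H9 8->5; new result -45.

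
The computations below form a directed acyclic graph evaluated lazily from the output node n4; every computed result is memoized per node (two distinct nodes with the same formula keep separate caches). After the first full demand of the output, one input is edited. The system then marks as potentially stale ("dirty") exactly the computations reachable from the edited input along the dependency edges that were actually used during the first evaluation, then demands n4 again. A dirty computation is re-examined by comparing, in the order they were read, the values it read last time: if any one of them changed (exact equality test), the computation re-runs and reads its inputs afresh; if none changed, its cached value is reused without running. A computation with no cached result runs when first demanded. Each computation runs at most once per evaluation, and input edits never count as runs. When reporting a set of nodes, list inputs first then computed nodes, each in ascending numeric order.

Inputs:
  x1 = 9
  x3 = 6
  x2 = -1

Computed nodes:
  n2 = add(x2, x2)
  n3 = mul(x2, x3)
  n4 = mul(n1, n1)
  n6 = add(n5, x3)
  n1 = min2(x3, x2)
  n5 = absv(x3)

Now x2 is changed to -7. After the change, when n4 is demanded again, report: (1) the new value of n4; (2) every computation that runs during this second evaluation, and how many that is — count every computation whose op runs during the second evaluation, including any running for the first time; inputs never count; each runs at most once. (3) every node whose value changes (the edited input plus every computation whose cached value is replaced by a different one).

Demanding n4 again yields 49.
2 computations run: n1, n4.
The nodes whose values change: x2, n1, n4.

First demand of the output computes:
  n1 = min2(6, -1) = -1
  n4 = mul(-1, -1) = 1

After the edit, cleaning proceeds:
  n1: a read changed (x2 -1->-7) — executes, giving -7.
  n4: a read changed (n1 -1->-7; n1 -1->-7) — executes, giving 49.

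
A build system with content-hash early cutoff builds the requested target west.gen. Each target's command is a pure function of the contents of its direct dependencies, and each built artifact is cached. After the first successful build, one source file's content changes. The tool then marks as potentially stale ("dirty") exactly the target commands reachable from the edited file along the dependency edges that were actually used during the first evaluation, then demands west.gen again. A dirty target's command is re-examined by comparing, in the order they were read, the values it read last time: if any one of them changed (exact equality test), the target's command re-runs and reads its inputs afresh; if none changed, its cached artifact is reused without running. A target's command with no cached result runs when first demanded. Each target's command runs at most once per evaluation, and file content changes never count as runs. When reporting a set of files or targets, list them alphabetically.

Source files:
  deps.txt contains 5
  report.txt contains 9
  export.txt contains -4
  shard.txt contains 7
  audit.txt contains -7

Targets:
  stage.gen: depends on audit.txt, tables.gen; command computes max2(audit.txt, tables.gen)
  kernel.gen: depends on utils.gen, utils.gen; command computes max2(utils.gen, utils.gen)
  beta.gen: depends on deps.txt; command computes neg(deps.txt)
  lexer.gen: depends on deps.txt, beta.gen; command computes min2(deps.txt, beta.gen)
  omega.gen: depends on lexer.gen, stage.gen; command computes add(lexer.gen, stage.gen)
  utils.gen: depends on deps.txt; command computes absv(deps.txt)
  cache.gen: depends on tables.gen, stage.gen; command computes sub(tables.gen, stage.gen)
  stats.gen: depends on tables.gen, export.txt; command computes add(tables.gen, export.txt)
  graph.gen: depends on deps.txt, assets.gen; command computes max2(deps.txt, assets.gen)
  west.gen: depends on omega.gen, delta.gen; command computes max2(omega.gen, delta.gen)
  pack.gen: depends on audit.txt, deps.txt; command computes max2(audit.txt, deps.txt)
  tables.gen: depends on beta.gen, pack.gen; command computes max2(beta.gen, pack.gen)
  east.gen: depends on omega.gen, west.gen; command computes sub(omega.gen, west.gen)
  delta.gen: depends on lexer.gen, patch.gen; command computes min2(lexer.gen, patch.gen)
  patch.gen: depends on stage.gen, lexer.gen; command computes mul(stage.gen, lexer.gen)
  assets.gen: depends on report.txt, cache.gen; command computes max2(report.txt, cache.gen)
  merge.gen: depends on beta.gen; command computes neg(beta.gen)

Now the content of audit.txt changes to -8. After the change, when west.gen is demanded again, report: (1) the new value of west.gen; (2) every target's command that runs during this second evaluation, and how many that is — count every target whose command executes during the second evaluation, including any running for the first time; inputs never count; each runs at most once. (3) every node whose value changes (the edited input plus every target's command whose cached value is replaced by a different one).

First evaluation (everything demanded from the output):
  beta.gen = neg(5) = -5
  lexer.gen = min2(5, -5) = -5
  pack.gen = max2(-7, 5) = 5
  tables.gen = max2(-5, 5) = 5
  stage.gen = max2(-7, 5) = 5
  omega.gen = add(-5, 5) = 0
  patch.gen = mul(5, -5) = -25
  delta.gen = min2(-5, -25) = -25
  west.gen = max2(0, -25) = 0

Propagation after the edit:
  pack.gen: runs — audit.txt -7->-8; result 5 (same value as before).
  tables.gen: checked — values it read are unchanged (beta.gen unchanged, pack.gen unchanged); reused cached 5 without running.
  stage.gen: runs — audit.txt -7->-8; result 5 (same value as before).
  omega.gen: checked — values it read are unchanged (lexer.gen unchanged, stage.gen unchanged); reused cached 0 without running.
  patch.gen: checked — values it read are unchanged (stage.gen unchanged, lexer.gen unchanged); reused cached -25 without running.
  delta.gen: checked — values it read are unchanged (lexer.gen unchanged, patch.gen unchanged); reused cached -25 without running.
  west.gen: checked — values it read are unchanged (omega.gen unchanged, delta.gen unchanged); reused cached 0 without running.

Key observation: the cutoff stops propagation at tables.gen — its inputs' values are unchanged, so it reuses its cache.

New value of west.gen: 0.
Target commands that run: pack.gen, stage.gen — 2 in total.
Values that change: audit.txt.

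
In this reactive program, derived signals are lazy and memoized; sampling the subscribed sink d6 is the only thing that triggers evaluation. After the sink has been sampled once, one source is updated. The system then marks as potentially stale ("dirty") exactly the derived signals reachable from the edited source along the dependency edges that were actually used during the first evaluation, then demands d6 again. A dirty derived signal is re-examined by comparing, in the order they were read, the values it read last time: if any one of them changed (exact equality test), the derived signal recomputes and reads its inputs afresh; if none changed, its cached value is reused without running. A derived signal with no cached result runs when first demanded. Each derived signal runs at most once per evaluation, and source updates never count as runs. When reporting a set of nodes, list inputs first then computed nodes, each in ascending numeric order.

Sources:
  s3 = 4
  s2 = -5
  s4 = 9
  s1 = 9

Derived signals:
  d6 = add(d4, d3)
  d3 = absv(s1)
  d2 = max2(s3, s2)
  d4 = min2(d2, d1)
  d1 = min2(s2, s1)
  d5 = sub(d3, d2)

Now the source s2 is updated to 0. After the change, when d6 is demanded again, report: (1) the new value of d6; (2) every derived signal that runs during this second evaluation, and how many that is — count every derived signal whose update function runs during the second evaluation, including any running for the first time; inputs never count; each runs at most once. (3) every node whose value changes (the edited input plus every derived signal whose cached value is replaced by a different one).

Demanding d6 again yields 9.
4 derived signals run: d1, d2, d4, d6.
The nodes whose values change: s2, d1, d4, d6.

First demand of the output computes:
  d1 = min2(-5, 9) = -5
  d2 = max2(4, -5) = 4
  d3 = absv(9) = 9
  d4 = min2(4, -5) = -5
  d6 = add(-5, 9) = 4

After the edit, cleaning proceeds:
  d1: a read changed (s2 -5->0) — executes, giving 0.
  d2: a read changed (s2 -5->0) — executes, giving 4 — identical to its old value.
  d4: a read changed (d1 -5->0) — executes, giving 0.
  d6: a read changed (d4 -5->0) — executes, giving 9.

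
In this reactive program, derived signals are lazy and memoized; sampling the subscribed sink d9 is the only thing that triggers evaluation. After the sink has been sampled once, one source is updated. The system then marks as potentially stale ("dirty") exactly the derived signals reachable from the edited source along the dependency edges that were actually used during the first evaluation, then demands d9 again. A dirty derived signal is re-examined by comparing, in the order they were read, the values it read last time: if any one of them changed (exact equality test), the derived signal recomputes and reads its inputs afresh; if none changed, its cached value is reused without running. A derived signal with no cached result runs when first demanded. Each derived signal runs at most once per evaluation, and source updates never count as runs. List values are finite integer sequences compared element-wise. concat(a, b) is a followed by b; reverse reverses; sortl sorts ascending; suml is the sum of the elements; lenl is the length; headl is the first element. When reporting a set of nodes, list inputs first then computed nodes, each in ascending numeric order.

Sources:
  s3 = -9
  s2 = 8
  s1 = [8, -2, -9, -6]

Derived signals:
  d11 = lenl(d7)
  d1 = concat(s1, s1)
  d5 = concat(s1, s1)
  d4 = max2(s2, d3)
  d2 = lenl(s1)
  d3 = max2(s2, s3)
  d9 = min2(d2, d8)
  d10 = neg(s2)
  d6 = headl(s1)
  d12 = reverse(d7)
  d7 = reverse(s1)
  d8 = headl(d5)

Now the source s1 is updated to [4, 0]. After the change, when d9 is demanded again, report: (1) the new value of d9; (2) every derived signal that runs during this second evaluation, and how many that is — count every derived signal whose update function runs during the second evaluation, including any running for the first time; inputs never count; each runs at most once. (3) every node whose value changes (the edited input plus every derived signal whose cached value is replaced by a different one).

First demand of the output computes:
  d2 = lenl([8, -2, -9, -6]) = 4
  d5 = concat([8, -2, -9, -6], [8, -2, -9, -6]) = [8, -2, -9, -6, 8, -2, -9, -6]
  d8 = headl([8, -2, -9, -6, 8, -2, -9, -6]) = 8
  d9 = min2(4, 8) = 4

After the edit, cleaning proceeds:
  d2: a read changed (s1 [8, -2, -9, -6]->[4, 0]) — executes, giving 2.
  d5: a read changed (s1 [8, -2, -9, -6]->[4, 0]; s1 [8, -2, -9, -6]->[4, 0]) — executes, giving [4, 0, 4, 0].
  d8: a read changed (d5 [8, -2, -9, -6, 8, -2, -9, -6]->[4, 0, 4, 0]) — executes, giving 4.
  d9: a read changed (d2 4->2; d8 8->4) — executes, giving 2.

Demanding d9 again yields 2.
4 derived signals run: d2, d5, d8, d9.
The nodes whose values change: s1, d2, d5, d8, d9.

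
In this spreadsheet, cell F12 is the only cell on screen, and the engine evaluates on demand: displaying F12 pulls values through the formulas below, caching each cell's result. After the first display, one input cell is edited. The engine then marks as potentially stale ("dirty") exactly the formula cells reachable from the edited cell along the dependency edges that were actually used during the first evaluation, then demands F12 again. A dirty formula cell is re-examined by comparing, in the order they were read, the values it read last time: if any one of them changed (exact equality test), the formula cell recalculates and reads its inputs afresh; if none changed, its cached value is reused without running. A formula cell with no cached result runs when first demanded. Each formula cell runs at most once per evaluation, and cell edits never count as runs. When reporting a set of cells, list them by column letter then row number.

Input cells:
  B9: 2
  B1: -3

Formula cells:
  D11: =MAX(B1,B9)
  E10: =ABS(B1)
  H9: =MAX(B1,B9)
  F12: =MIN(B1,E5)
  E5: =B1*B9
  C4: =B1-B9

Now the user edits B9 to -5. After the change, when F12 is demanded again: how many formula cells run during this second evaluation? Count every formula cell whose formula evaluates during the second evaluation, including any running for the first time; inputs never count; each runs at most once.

Initial pass — values computed on the first demand:
  E5 = -3 * 2 = -6
  F12 = MIN(-3, -6) = -6

Second demand — change propagation:
  E5: re-runs because B9 2->-5; new result 15.
  F12: re-runs because E5 -6->15; new result -3.

Run set: E5, F12 (2 run).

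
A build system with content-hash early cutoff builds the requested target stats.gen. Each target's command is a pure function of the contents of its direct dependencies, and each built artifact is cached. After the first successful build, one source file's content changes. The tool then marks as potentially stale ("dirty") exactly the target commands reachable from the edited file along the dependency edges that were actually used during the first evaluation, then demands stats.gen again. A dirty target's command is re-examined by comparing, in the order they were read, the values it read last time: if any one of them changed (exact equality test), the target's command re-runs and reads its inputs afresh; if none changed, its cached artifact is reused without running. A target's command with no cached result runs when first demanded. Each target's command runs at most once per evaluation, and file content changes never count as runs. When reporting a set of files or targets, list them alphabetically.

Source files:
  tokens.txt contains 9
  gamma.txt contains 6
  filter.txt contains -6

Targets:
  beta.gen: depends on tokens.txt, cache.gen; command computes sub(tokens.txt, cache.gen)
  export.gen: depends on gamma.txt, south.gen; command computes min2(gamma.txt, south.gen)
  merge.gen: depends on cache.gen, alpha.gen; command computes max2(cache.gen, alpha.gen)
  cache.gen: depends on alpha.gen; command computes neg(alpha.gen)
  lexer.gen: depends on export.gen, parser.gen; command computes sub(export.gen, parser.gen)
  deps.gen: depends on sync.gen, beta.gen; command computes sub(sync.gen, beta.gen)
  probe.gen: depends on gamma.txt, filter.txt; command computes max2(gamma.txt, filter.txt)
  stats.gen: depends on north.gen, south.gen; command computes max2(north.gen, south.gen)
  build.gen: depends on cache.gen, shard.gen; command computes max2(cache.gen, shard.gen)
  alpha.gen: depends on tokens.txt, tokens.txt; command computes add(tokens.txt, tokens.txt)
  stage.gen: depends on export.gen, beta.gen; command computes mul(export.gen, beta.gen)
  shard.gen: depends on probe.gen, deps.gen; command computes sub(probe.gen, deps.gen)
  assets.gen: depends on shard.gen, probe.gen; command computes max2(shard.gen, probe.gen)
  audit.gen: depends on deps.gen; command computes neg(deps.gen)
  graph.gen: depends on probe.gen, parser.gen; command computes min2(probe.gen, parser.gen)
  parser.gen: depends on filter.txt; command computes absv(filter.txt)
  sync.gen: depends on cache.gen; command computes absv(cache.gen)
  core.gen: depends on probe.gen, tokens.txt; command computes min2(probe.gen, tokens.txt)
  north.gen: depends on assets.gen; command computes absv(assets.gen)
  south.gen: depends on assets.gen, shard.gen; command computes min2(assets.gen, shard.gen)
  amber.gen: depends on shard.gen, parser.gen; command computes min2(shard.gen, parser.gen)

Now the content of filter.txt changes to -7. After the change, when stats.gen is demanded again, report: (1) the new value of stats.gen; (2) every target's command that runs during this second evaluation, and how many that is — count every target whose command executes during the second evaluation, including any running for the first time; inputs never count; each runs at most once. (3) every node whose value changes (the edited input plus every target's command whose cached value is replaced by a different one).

First evaluation (everything demanded from the output):
  alpha.gen = add(9, 9) = 18
  cache.gen = neg(18) = -18
  beta.gen = sub(9, -18) = 27
  probe.gen = max2(6, -6) = 6
  sync.gen = absv(-18) = 18
  deps.gen = sub(18, 27) = -9
  shard.gen = sub(6, -9) = 15
  assets.gen = max2(15, 6) = 15
  north.gen = absv(15) = 15
  south.gen = min2(15, 15) = 15
  stats.gen = max2(15, 15) = 15

Propagation after the edit:
  probe.gen: runs — filter.txt -6->-7; result 6 (same value as before).
  shard.gen: checked — values it read are unchanged (probe.gen unchanged, deps.gen unchanged); reused cached 15 without running.
  assets.gen: checked — values it read are unchanged (shard.gen unchanged, probe.gen unchanged); reused cached 15 without running.
  north.gen: checked — values it read are unchanged (assets.gen unchanged); reused cached 15 without running.
  south.gen: checked — values it read are unchanged (assets.gen unchanged, shard.gen unchanged); reused cached 15 without running.
  stats.gen: checked — values it read are unchanged (north.gen unchanged, south.gen unchanged); reused cached 15 without running.

Key observation: the change is absorbed at probe.gen — it re-runs but produces the same value, and the output's value is unchanged.

New value of stats.gen: 15.
Target commands that run: probe.gen — 1 in total.
Values that change: filter.txt.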